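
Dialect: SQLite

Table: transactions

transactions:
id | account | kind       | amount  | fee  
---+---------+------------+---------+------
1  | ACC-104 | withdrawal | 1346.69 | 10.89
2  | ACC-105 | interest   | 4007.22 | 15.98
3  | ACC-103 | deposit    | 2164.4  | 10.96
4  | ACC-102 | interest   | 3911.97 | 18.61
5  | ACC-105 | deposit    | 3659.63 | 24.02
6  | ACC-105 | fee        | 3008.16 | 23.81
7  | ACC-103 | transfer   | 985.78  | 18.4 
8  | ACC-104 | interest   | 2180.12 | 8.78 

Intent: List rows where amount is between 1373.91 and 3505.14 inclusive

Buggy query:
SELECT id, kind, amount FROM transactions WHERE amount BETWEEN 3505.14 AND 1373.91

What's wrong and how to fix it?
Bug: BETWEEN expects the lower bound first; with 3505.14 AND 1373.91 the range is empty

Fix: Write BETWEEN 1373.91 AND 3505.14

Corrected query:
SELECT id, kind, amount FROM transactions WHERE amount BETWEEN 1373.91 AND 3505.14

Result:
id | kind     | amount 
---+----------+--------
3  | deposit  | 2164.4 
6  | fee      | 3008.16
8  | interest | 2180.12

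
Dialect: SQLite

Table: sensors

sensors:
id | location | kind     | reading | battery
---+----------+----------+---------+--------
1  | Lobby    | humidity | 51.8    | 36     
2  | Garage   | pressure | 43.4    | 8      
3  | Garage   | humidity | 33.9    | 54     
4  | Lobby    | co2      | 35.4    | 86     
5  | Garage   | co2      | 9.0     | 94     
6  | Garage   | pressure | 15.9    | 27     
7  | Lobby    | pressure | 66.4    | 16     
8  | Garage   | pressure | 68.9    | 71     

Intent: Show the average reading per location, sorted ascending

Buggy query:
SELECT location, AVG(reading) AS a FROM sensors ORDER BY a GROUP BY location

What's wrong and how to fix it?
Bug: GROUP BY must precede ORDER BY

Fix: Reorder: SELECT … FROM … GROUP BY … ORDER BY …

Corrected query:
SELECT location, AVG(reading) AS a FROM sensors GROUP BY location ORDER BY a

Result:
location | a    
---------+------
Garage   | 34.22
Lobby    | 51.2 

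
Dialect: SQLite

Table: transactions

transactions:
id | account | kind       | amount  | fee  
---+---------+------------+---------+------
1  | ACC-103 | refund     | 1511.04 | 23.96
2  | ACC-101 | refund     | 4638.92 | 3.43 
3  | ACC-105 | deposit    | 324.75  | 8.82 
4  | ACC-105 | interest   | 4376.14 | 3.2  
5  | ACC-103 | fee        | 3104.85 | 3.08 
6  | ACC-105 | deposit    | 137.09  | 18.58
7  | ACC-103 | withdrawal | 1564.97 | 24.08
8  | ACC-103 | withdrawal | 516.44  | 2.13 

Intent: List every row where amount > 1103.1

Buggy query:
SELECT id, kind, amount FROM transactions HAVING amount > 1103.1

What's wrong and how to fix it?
Bug: HAVING filters the output of aggregation, but this query has no GROUP BY and no aggregate functions, so SQLite rejects it (HAVING clause on a non-aggregate query); the condition here is per row

Fix: Replace HAVING with WHERE since the condition applies to individual rows

Corrected query:
SELECT id, kind, amount FROM transactions WHERE amount > 1103.1

Result:
id | kind       | amount 
---+------------+--------
1  | refund     | 1511.04
2  | refund     | 4638.92
4  | interest   | 4376.14
5  | fee        | 3104.85
7  | withdrawal | 1564.97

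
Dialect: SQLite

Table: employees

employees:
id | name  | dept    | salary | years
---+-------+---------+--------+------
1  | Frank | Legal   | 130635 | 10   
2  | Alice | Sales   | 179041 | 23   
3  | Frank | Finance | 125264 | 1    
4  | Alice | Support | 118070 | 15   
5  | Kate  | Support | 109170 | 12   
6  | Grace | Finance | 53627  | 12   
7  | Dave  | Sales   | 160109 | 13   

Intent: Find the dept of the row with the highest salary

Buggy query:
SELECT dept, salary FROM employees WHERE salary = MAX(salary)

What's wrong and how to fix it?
Bug: MAX(salary) is an aggregate and cannot be used directly in WHERE

Fix: Wrap MAX in a scalar subquery so WHERE compares against a single value

Corrected query:
SELECT dept, salary FROM employees WHERE salary = (SELECT MAX(salary) FROM employees)

Result:
dept  | salary
------+-------
Sales | 179041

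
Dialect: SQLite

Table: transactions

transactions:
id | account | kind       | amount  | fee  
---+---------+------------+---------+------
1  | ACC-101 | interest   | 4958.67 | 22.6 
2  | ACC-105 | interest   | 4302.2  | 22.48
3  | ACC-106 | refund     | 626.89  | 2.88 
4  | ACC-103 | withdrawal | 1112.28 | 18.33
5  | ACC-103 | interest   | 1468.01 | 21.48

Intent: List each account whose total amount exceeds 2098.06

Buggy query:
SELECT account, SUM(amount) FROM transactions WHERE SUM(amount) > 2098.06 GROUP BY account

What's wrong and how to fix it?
Bug: SUM(amount) is an aggregate, but WHERE filters rows before aggregation

Fix: Move the aggregate condition to a HAVING clause

Corrected query:
SELECT account, SUM(amount) FROM transactions GROUP BY account HAVING SUM(amount) > 2098.06

Result:
account | SUM(amount)
--------+------------
ACC-101 | 4958.67    
ACC-103 | 2580.29    
ACC-105 | 4302.2     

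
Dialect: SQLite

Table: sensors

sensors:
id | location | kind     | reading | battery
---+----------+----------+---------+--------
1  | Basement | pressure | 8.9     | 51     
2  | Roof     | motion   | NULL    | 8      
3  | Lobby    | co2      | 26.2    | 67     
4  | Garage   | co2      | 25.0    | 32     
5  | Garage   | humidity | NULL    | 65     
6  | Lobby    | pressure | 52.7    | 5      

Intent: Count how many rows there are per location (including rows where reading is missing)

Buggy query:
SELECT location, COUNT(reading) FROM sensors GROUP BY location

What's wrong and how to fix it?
Bug: COUNT(reading) skips NULLs, so groups with missing reading are undercounted

Fix: Replace COUNT(reading) with COUNT(*)

Corrected query:
SELECT location, COUNT(*) FROM sensors GROUP BY location

Result:
location | COUNT(*)
---------+---------
Basement | 1       
Garage   | 2       
Lobby    | 2       
Roof     | 1       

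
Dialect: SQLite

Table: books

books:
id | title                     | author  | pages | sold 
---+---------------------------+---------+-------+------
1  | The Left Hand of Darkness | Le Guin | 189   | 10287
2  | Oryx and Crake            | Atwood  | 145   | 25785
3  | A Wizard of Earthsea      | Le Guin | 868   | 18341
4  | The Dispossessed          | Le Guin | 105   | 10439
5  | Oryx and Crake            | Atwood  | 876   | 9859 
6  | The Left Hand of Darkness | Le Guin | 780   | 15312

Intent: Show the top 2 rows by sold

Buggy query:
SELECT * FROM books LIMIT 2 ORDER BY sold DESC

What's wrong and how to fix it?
Bug: LIMIT must come after ORDER BY

Fix: Swap the clauses: ORDER BY first, then LIMIT

Corrected query:
SELECT * FROM books ORDER BY sold DESC LIMIT 2

Result:
id | title                | author  | pages | sold 
---+----------------------+---------+-------+------
2  | Oryx and Crake       | Atwood  | 145   | 25785
3  | A Wizard of Earthsea | Le Guin | 868   | 18341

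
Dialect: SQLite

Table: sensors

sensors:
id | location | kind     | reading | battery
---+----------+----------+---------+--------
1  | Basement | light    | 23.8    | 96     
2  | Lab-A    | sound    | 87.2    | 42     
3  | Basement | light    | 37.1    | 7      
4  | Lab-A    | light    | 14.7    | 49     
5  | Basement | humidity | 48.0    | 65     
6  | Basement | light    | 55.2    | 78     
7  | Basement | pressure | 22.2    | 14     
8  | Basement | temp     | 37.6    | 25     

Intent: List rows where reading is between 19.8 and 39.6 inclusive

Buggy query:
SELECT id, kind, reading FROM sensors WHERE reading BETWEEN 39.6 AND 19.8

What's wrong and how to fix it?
Bug: The bounds are reversed; BETWEEN a AND b requires a <= b to match anything

Fix: Swap the bounds so the smaller value comes first

Corrected query:
SELECT id, kind, reading FROM sensors WHERE reading BETWEEN 19.8 AND 39.6

Result:
id | kind     | reading
---+----------+--------
1  | light    | 23.8   
3  | light    | 37.1   
7  | pressure | 22.2   
8  | temp     | 37.6   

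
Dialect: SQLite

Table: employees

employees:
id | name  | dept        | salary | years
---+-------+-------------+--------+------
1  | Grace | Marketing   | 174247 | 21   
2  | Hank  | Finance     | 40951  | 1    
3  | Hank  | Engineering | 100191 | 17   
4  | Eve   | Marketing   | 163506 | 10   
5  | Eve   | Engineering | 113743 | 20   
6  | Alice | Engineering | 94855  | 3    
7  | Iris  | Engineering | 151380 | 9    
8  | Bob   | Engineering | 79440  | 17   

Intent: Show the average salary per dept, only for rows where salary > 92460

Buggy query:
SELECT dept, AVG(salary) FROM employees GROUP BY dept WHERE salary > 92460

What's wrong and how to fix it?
Bug: Row-level WHERE must come before GROUP BY in the clause order

Fix: Place WHERE between FROM and GROUP BY

Corrected query:
SELECT dept, AVG(salary) FROM employees WHERE salary > 92460 GROUP BY dept

Result:
dept        | AVG(salary)
------------+------------
Engineering | 115042.25  
Marketing   | 168876.5   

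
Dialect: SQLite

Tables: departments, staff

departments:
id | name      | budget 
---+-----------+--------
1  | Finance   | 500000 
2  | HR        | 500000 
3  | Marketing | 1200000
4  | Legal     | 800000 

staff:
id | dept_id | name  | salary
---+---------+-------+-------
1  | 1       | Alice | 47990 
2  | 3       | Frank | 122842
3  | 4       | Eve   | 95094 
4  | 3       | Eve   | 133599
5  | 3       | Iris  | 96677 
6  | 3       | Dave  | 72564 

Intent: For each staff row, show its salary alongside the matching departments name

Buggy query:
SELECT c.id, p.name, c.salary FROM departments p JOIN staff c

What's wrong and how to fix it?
Bug: JOIN with no ON clause produces a cartesian product; every staff row pairs with every departments row

Fix: Add ON c.dept_id = p.id to the JOIN

Corrected query:
SELECT c.id, p.name, c.salary FROM departments p JOIN staff c ON c.dept_id = p.id

Result:
id | name      | salary
---+-----------+-------
1  | Finance   | 47990 
2  | Marketing | 122842
3  | Legal     | 95094 
4  | Marketing | 133599
5  | Marketing | 96677 
6  | Marketing | 72564 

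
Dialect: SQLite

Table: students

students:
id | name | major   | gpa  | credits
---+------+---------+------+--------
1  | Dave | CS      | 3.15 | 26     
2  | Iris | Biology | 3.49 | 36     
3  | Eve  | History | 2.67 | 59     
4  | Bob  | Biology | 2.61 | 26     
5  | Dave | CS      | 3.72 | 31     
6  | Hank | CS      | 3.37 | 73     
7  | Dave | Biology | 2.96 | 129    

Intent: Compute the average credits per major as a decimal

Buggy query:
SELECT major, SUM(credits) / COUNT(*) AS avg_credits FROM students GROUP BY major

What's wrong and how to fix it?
Bug: Both operands are integers, so '/' performs integer division and truncates

Fix: Multiply by 1.0 (or CAST to REAL) to force floating-point division

Corrected query:
SELECT major, SUM(credits) * 1.0 / COUNT(*) AS avg_credits FROM students GROUP BY major

Result:
major   | avg_credits
--------+------------
Biology | 63.666667  
CS      | 43.333333  
History | 59         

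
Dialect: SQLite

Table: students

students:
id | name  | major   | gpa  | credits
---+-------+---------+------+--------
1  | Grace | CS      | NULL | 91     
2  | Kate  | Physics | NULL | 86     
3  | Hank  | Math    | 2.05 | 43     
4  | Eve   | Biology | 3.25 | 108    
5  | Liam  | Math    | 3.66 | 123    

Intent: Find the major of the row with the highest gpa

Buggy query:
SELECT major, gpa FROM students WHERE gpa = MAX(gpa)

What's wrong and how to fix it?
Bug: MAX(gpa) is an aggregate and cannot be used directly in WHERE

Fix: Use a subquery: WHERE gpa = (SELECT MAX(gpa) FROM students)

Corrected query:
SELECT major, gpa FROM students WHERE gpa = (SELECT MAX(gpa) FROM students)

Result:
major | gpa 
------+-----
Math  | 3.66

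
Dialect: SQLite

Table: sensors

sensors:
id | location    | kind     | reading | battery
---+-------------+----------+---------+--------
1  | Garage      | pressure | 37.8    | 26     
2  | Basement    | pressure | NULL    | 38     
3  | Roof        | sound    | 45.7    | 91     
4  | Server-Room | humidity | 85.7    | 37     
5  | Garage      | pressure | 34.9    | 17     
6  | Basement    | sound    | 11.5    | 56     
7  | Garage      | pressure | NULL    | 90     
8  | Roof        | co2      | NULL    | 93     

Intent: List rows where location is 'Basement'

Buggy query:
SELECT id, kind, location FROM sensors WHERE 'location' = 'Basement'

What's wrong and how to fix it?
Bug: 'location' in single quotes is a string literal, not the column; the comparison is literal-vs-literal and never true

Fix: Reference the column as location without single quotes

Corrected query:
SELECT id, kind, location FROM sensors WHERE location = 'Basement'

Result:
id | kind     | location
---+----------+---------
2  | pressure | Basement
6  | sound    | Basement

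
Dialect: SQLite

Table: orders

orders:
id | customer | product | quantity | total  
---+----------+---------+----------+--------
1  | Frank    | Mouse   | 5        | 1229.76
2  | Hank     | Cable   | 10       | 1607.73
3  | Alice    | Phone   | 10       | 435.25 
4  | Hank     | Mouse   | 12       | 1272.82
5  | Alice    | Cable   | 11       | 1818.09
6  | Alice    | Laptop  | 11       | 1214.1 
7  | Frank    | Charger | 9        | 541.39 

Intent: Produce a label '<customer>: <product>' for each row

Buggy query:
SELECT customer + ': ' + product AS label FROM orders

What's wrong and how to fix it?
Bug: SQLite uses || for string concatenation; + coerces text to numbers (yielding 0)

Fix: Replace + with || to concatenate text

Corrected query:
SELECT customer || ': ' || product AS label FROM orders

Result:
label         
--------------
Frank: Mouse  
Hank: Cable   
Alice: Phone  
Hank: Mouse   
Alice: Cable  
Alice: Laptop 
Frank: Charger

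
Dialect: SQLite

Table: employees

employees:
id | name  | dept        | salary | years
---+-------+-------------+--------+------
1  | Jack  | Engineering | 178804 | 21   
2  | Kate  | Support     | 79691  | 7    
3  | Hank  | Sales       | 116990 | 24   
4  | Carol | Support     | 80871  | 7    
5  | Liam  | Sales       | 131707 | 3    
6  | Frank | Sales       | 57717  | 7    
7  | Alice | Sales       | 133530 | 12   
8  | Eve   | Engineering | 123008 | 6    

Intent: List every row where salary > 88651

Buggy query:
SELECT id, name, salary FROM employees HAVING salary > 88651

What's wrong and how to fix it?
Bug: This is a non-aggregate query (no GROUP BY, no aggregates), so in SQLite the HAVING clause is invalid here; a row-level condition belongs in WHERE

Fix: Replace HAVING with WHERE since the condition applies to individual rows

Corrected query:
SELECT id, name, salary FROM employees WHERE salary > 88651

Result:
id | name  | salary
---+-------+-------
1  | Jack  | 178804
3  | Hank  | 116990
5  | Liam  | 131707
7  | Alice | 133530
8  | Eve   | 123008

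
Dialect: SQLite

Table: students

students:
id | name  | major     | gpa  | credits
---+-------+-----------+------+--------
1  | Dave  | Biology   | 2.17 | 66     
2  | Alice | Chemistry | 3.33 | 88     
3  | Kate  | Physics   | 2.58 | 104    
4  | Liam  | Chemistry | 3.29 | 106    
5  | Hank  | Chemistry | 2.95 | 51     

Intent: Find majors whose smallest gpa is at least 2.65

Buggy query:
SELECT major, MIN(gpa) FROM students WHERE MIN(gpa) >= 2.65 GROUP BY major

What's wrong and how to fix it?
Bug: MIN() in WHERE is a misuse of aggregate

Fix: Replace WHERE with HAVING after the GROUP BY

Corrected query:
SELECT major, MIN(gpa) FROM students GROUP BY major HAVING MIN(gpa) >= 2.65

Result:
major     | MIN(gpa)
----------+---------
Chemistry | 2.95    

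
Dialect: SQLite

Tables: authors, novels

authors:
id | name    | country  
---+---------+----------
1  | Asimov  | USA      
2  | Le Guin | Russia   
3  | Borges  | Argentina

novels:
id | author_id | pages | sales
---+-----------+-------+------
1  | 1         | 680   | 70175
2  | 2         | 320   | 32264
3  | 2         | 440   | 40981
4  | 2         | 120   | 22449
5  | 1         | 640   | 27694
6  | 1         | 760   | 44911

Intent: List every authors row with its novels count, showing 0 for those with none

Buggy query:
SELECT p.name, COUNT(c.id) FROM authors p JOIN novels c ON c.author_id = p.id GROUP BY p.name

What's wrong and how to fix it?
Bug: An inner join excludes parents with zero children

Fix: Switch to LEFT JOIN to retain unmatched parent rows

Corrected query:
SELECT p.name, COUNT(c.id) FROM authors p LEFT JOIN novels c ON c.author_id = p.id GROUP BY p.name

Result:
name    | COUNT(c.id)
--------+------------
Asimov  | 3          
Borges  | 0          
Le Guin | 3          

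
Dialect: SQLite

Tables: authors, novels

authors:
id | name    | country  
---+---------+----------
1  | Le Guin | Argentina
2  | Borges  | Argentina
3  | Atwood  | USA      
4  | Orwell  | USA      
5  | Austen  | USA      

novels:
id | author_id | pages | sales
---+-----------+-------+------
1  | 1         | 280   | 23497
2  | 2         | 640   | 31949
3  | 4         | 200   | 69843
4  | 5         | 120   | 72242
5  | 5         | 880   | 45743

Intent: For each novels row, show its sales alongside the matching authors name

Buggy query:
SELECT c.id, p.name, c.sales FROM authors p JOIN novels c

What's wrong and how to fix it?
Bug: JOIN with no ON clause produces a cartesian product; every novels row pairs with every authors row

Fix: Specify the join condition linking the foreign key to the parent id

Corrected query:
SELECT c.id, p.name, c.sales FROM authors p JOIN novels c ON c.author_id = p.id

Result:
id | name    | sales
---+---------+------
1  | Le Guin | 23497
2  | Borges  | 31949
3  | Orwell  | 69843
4  | Austen  | 72242
5  | Austen  | 45743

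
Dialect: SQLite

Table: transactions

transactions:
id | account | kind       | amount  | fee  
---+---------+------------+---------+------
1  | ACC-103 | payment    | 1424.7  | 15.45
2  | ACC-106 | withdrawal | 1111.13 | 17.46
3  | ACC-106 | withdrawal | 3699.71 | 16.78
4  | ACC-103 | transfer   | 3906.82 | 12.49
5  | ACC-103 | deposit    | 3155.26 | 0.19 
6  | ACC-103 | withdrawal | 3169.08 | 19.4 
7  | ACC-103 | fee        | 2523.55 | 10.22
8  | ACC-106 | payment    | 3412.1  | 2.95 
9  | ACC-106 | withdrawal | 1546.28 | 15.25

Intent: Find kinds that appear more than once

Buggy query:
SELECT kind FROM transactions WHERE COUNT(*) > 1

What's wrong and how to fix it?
Bug: WHERE can't reference COUNT(*); aggregates are computed after WHERE

Fix: Group first, then use HAVING for the count condition

Corrected query:
SELECT kind FROM transactions GROUP BY kind HAVING COUNT(*) > 1

Result:
kind      
----------
payment   
withdrawal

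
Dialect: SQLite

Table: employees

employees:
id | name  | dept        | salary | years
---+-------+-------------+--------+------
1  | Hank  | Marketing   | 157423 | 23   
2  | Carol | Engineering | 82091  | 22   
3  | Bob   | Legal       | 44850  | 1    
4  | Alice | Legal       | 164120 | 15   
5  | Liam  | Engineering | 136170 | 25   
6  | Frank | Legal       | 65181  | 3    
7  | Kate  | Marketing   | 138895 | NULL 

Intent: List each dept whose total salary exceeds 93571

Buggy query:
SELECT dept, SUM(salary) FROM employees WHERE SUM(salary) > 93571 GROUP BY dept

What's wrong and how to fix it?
Bug: SUM(salary) is an aggregate, but WHERE filters rows before aggregation

Fix: Move the aggregate condition to a HAVING clause

Corrected query:
SELECT dept, SUM(salary) FROM employees GROUP BY dept HAVING SUM(salary) > 93571

Result:
dept        | SUM(salary)
------------+------------
Engineering | 218261     
Legal       | 274151     
Marketing   | 296318     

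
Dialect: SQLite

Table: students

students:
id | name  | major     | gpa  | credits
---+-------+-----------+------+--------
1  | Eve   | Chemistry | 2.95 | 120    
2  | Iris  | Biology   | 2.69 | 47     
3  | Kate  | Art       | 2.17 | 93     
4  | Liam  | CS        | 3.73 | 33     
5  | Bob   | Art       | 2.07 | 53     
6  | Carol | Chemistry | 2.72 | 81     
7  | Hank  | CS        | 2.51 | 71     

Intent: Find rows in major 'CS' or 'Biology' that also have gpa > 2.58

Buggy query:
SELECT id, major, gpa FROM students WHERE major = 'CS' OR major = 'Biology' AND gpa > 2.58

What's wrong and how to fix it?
Bug: AND binds tighter than OR, so this parses as major = 'CS' OR (major = 'Biology' AND gpa > 2.58)

Fix: Add parentheses around the OR so the AND applies to both alternatives

Corrected query:
SELECT id, major, gpa FROM students WHERE (major = 'CS' OR major = 'Biology') AND gpa > 2.58

Result:
id | major   | gpa 
---+---------+-----
2  | Biology | 2.69
4  | CS      | 3.73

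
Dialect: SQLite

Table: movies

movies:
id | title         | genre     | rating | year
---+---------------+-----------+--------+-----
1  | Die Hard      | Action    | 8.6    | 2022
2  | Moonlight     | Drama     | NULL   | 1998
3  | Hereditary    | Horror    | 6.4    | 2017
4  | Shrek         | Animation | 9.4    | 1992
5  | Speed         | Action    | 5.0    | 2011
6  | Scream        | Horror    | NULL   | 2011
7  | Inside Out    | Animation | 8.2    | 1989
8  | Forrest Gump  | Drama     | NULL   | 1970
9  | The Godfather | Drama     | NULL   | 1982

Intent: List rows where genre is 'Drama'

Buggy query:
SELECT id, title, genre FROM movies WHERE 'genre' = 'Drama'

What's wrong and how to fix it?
Bug: 'genre' in single quotes is a string literal, not the column; the comparison is literal-vs-literal and never true

Fix: Remove the quotes around the column name (or use double quotes for an identifier)

Corrected query:
SELECT id, title, genre FROM movies WHERE genre = 'Drama'

Result:
id | title         | genre
---+---------------+------
2  | Moonlight     | Drama
8  | Forrest Gump  | Drama
9  | The Godfather | Drama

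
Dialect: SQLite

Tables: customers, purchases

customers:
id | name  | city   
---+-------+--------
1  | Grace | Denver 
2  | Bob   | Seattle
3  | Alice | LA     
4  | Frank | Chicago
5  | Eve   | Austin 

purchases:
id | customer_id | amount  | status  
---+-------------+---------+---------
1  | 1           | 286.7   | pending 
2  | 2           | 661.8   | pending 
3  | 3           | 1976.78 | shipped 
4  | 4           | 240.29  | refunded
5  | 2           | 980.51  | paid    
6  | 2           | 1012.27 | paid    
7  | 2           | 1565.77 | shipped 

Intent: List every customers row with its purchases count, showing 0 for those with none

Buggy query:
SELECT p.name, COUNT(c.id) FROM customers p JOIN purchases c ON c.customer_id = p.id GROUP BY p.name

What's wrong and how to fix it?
Bug: An inner join excludes parents with zero children

Fix: Use LEFT JOIN so parents without children still appear (COUNT(c.id) gives 0)

Corrected query:
SELECT p.name, COUNT(c.id) FROM customers p LEFT JOIN purchases c ON c.customer_id = p.id GROUP BY p.name

Result:
name  | COUNT(c.id)
------+------------
Alice | 1          
Bob   | 4          
Eve   | 0          
Frank | 1          
Grace | 1          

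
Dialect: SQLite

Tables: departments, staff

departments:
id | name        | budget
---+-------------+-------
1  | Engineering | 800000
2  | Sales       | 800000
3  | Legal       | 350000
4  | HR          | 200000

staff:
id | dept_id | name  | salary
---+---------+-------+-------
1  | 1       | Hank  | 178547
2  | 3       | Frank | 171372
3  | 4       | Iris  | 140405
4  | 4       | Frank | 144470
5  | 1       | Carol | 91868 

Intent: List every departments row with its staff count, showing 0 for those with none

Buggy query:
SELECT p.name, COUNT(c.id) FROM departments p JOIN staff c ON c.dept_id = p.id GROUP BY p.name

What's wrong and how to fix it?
Bug: An inner join excludes parents with zero children

Fix: Use LEFT JOIN so parents without children still appear (COUNT(c.id) gives 0)

Corrected query:
SELECT p.name, COUNT(c.id) FROM departments p LEFT JOIN staff c ON c.dept_id = p.id GROUP BY p.name

Result:
name        | COUNT(c.id)
------------+------------
Engineering | 2          
HR          | 2          
Legal       | 1          
Sales       | 0          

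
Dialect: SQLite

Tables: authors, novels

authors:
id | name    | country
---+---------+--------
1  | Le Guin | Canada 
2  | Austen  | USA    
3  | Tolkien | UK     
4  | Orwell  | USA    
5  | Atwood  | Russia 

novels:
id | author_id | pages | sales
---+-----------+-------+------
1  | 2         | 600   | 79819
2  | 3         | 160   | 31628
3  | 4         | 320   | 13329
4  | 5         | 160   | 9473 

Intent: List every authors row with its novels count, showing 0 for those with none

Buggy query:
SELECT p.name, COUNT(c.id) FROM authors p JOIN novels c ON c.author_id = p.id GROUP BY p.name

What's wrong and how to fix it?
Bug: An inner join excludes parents with zero children

Fix: Switch to LEFT JOIN to retain unmatched parent rows

Corrected query:
SELECT p.name, COUNT(c.id) FROM authors p LEFT JOIN novels c ON c.author_id = p.id GROUP BY p.name

Result:
name    | COUNT(c.id)
--------+------------
Atwood  | 1          
Austen  | 1          
Le Guin | 0          
Orwell  | 1          
Tolkien | 1          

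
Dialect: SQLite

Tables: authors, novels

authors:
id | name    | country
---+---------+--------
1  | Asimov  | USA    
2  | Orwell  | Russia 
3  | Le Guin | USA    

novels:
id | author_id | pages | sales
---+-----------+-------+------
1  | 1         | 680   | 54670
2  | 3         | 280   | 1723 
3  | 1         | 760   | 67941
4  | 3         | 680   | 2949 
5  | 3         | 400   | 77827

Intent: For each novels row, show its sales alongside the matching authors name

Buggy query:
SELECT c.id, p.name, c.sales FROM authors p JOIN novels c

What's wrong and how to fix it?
Bug: Missing join condition: each novels row is matched to all authors rows instead of just its own

Fix: Add ON c.author_id = p.id to the JOIN

Corrected query:
SELECT c.id, p.name, c.sales FROM authors p JOIN novels c ON c.author_id = p.id

Result:
id | name    | sales
---+---------+------
1  | Asimov  | 54670
2  | Le Guin | 1723 
3  | Asimov  | 67941
4  | Le Guin | 2949 
5  | Le Guin | 77827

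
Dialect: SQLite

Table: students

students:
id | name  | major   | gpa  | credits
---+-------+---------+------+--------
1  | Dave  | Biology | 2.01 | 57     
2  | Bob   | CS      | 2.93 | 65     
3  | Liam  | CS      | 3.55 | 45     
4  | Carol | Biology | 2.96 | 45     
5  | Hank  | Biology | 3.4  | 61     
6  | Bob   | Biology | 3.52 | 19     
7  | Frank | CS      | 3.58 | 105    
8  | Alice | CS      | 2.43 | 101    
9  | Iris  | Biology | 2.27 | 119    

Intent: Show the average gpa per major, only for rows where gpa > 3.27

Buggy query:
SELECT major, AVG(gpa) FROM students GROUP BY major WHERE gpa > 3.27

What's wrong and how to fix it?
Bug: Row-level WHERE must come before GROUP BY in the clause order

Fix: Place WHERE between FROM and GROUP BY

Corrected query:
SELECT major, AVG(gpa) FROM students WHERE gpa > 3.27 GROUP BY major

Result:
major   | AVG(gpa)
--------+---------
Biology | 3.46    
CS      | 3.565   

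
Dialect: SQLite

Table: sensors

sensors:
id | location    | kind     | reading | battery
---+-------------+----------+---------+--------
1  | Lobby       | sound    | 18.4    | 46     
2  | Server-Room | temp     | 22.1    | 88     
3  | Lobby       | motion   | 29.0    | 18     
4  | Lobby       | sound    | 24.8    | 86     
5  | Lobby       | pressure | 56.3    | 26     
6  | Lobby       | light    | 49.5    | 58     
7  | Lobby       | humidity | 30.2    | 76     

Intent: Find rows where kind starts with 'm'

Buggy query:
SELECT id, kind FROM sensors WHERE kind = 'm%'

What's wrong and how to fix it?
Bug: '=' compares the literal string including the % character; pattern matching needs LIKE

Fix: Use LIKE for wildcard pattern matching

Corrected query:
SELECT id, kind FROM sensors WHERE kind LIKE 'm%'

Result:
id | kind  
---+-------
3  | motion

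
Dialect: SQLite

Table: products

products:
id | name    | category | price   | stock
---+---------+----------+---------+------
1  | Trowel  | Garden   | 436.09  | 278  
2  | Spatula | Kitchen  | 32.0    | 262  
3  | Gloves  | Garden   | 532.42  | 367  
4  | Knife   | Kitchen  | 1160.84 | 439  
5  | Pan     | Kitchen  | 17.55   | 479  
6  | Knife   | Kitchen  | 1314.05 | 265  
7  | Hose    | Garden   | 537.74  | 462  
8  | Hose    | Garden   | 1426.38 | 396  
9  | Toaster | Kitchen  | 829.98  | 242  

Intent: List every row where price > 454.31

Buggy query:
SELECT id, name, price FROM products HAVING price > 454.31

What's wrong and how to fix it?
Bug: This is a non-aggregate query (no GROUP BY, no aggregates), so in SQLite the HAVING clause is invalid here; a row-level condition belongs in WHERE

Fix: Replace HAVING with WHERE since the condition applies to individual rows

Corrected query:
SELECT id, name, price FROM products WHERE price > 454.31

Result:
id | name    | price  
---+---------+--------
3  | Gloves  | 532.42 
4  | Knife   | 1160.84
6  | Knife   | 1314.05
7  | Hose    | 537.74 
8  | Hose    | 1426.38
9  | Toaster | 829.98 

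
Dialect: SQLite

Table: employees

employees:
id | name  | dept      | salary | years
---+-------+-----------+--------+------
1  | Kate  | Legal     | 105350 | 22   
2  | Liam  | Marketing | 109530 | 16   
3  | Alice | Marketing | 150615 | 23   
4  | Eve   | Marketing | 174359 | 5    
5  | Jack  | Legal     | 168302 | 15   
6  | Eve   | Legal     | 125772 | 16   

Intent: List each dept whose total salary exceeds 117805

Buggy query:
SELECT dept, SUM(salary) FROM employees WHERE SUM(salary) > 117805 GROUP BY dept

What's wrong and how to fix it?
Bug: SUM(salary) is an aggregate, but WHERE filters rows before aggregation

Fix: Move the aggregate condition to a HAVING clause

Corrected query:
SELECT dept, SUM(salary) FROM employees GROUP BY dept HAVING SUM(salary) > 117805

Result:
dept      | SUM(salary)
----------+------------
Legal     | 399424     
Marketing | 434504     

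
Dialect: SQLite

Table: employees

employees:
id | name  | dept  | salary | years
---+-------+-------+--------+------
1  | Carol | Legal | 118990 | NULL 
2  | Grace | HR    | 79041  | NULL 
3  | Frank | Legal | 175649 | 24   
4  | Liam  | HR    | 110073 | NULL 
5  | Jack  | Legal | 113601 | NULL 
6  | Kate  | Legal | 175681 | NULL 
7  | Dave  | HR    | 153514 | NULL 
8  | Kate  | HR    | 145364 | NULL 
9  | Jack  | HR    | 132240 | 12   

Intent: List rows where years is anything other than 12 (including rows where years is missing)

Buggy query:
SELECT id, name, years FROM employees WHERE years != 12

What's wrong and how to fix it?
Bug: 'years != 12' is unknown when years is NULL, so NULL rows are silently excluded

Fix: Handle NULL separately with IS NULL alongside the inequality

Corrected query:
SELECT id, name, years FROM employees WHERE years != 12 OR years IS NULL

Result:
id | name  | years
---+-------+------
1  | Carol | NULL 
2  | Grace | NULL 
3  | Frank | 24   
4  | Liam  | NULL 
5  | Jack  | NULL 
6  | Kate  | NULL 
7  | Dave  | NULL 
8  | Kate  | NULL 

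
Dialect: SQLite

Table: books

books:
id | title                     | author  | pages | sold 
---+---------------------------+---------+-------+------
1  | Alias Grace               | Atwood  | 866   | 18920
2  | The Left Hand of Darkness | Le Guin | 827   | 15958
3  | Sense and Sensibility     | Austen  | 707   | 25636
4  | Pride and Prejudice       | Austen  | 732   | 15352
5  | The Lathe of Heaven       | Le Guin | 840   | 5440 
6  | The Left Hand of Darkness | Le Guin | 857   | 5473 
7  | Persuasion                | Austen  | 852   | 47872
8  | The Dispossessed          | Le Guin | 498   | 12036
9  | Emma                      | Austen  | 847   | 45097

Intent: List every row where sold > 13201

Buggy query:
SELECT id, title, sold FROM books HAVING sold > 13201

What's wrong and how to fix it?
Bug: This is a non-aggregate query (no GROUP BY, no aggregates), so in SQLite the HAVING clause is invalid here; a row-level condition belongs in WHERE

Fix: Replace HAVING with WHERE since the condition applies to individual rows

Corrected query:
SELECT id, title, sold FROM books WHERE sold > 13201

Result:
id | title                     | sold 
---+---------------------------+------
1  | Alias Grace               | 18920
2  | The Left Hand of Darkness | 15958
3  | Sense and Sensibility     | 25636
4  | Pride and Prejudice       | 15352
7  | Persuasion                | 47872
9  | Emma                      | 45097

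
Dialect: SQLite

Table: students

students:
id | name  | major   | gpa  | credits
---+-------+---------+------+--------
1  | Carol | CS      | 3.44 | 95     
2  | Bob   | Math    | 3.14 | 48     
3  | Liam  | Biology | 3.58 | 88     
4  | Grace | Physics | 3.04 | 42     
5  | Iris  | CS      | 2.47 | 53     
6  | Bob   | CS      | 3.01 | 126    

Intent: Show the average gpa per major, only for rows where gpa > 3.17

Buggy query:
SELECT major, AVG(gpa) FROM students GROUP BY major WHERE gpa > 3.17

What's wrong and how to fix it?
Bug: Row-level WHERE must come before GROUP BY in the clause order

Fix: Place WHERE between FROM and GROUP BY

Corrected query:
SELECT major, AVG(gpa) FROM students WHERE gpa > 3.17 GROUP BY major

Result:
major   | AVG(gpa)
--------+---------
Biology | 3.58    
CS      | 3.44    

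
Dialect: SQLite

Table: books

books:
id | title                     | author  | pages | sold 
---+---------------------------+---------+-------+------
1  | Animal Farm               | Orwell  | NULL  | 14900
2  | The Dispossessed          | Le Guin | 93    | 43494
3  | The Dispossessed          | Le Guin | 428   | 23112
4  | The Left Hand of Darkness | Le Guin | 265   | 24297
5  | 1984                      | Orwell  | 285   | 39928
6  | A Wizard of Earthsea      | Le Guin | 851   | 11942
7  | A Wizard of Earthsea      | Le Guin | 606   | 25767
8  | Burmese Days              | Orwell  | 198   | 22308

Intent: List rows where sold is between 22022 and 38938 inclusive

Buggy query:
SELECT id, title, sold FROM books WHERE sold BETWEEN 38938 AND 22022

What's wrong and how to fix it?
Bug: The bounds are reversed; BETWEEN a AND b requires a <= b to match anything

Fix: Write BETWEEN 22022 AND 38938

Corrected query:
SELECT id, title, sold FROM books WHERE sold BETWEEN 22022 AND 38938

Result:
id | title                     | sold 
---+---------------------------+------
3  | The Dispossessed          | 23112
4  | The Left Hand of Darkness | 24297
7  | A Wizard of Earthsea      | 25767
8  | Burmese Days              | 22308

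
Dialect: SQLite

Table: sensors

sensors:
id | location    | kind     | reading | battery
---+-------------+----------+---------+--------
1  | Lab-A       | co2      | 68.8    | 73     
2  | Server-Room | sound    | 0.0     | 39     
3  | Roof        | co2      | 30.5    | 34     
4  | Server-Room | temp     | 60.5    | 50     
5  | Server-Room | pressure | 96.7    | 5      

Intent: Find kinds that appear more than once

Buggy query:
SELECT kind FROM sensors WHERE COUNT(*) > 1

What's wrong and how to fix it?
Bug: WHERE can't reference COUNT(*); aggregates are computed after WHERE

Fix: Group first, then use HAVING for the count condition

Corrected query:
SELECT kind FROM sensors GROUP BY kind HAVING COUNT(*) > 1

Result:
kind
----
co2 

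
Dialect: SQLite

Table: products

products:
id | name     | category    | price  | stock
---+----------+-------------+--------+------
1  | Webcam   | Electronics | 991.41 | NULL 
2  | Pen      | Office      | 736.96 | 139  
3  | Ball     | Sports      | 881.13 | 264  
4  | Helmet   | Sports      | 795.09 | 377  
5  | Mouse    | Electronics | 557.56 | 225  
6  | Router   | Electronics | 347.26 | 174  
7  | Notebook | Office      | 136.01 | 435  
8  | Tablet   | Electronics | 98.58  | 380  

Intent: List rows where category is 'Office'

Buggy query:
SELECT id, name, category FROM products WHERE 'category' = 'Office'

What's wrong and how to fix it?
Bug: 'category' in single quotes is a string literal, not the column; the comparison is literal-vs-literal and never true

Fix: Reference the column as category without single quotes

Corrected query:
SELECT id, name, category FROM products WHERE category = 'Office'

Result:
id | name     | category
---+----------+---------
2  | Pen      | Office  
7  | Notebook | Office  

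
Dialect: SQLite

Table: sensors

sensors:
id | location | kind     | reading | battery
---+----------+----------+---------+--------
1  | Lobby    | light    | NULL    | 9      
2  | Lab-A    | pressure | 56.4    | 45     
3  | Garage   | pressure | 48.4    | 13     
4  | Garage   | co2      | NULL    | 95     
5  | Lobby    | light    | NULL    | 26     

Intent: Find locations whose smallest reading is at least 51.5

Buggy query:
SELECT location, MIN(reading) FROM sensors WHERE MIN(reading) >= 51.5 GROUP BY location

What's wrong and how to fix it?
Bug: Aggregates like MIN are computed per group after WHERE runs

Fix: Replace WHERE with HAVING after the GROUP BY

Corrected query:
SELECT location, MIN(reading) FROM sensors GROUP BY location HAVING MIN(reading) >= 51.5

Result:
location | MIN(reading)
---------+-------------
Lab-A    | 56.4        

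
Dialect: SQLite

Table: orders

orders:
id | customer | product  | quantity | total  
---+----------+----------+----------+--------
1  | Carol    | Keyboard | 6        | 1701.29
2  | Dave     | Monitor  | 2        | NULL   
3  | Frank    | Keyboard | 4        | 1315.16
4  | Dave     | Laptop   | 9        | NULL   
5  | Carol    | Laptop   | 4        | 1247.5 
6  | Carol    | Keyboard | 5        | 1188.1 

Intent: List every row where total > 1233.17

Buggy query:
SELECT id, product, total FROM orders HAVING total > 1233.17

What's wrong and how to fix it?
Bug: This is a non-aggregate query (no GROUP BY, no aggregates), so in SQLite the HAVING clause is invalid here; a row-level condition belongs in WHERE

Fix: Use WHERE for row-level filtering

Corrected query:
SELECT id, product, total FROM orders WHERE total > 1233.17

Result:
id | product  | total  
---+----------+--------
1  | Keyboard | 1701.29
3  | Keyboard | 1315.16
5  | Laptop   | 1247.5 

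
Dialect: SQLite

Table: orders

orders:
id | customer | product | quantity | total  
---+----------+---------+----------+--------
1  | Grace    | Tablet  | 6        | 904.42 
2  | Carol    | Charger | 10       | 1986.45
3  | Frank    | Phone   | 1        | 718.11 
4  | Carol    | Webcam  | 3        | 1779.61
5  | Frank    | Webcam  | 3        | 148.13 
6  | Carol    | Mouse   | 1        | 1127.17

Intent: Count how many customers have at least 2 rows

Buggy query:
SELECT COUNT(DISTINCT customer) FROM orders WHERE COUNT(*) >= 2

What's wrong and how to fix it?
Bug: COUNT(*) cannot appear in WHERE; the per-group count doesn't exist yet

Fix: Group first with HAVING COUNT(*) >= 2, then COUNT the resulting groups

Corrected query:
SELECT COUNT(*) FROM (SELECT customer FROM orders GROUP BY customer HAVING COUNT(*) >= 2)

Result:
COUNT(*)
--------
2       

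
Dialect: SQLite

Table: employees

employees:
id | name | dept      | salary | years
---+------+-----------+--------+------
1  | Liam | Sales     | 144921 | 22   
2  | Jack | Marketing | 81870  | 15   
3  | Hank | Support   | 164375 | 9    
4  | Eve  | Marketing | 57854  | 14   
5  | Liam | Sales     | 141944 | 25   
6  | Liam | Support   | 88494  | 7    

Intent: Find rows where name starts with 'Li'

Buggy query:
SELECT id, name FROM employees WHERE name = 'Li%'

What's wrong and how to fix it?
Bug: '=' compares the literal string including the % character; pattern matching needs LIKE

Fix: Replace '=' with LIKE so 'Li%' is treated as a pattern

Corrected query:
SELECT id, name FROM employees WHERE name LIKE 'Li%'

Result:
id | name
---+-----
1  | Liam
5  | Liam
6  | Liam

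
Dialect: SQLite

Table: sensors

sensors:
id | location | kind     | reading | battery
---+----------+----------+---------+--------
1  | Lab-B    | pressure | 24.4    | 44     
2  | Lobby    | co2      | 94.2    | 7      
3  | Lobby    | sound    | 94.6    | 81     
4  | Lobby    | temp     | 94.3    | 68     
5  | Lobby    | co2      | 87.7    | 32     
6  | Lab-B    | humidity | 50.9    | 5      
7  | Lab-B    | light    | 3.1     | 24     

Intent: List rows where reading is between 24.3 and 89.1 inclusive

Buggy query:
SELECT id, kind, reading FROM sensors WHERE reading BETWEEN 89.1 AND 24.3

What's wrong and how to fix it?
Bug: BETWEEN expects the lower bound first; with 89.1 AND 24.3 the range is empty

Fix: Swap the bounds so the smaller value comes first

Corrected query:
SELECT id, kind, reading FROM sensors WHERE reading BETWEEN 24.3 AND 89.1

Result:
id | kind     | reading
---+----------+--------
1  | pressure | 24.4   
5  | co2      | 87.7   
6  | humidity | 50.9   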